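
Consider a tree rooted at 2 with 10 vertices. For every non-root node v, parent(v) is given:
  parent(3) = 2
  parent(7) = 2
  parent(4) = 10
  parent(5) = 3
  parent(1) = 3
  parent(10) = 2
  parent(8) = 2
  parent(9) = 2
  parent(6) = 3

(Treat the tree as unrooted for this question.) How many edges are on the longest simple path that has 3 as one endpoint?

The node farthest from 3 is 4, via 3 – 2 – 10 – 4 — 3 edges.

3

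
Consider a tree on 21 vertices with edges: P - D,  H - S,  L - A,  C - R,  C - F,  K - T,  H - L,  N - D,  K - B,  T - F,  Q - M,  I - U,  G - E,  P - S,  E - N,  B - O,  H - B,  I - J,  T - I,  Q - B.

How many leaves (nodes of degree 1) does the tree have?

Degree-1 nodes: A, G, J, M, O, R, U — 7 of them.

7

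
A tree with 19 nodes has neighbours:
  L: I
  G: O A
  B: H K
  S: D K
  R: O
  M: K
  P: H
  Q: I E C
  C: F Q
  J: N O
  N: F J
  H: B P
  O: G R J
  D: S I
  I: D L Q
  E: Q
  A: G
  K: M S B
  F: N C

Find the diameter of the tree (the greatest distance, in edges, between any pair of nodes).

Starting from A, a farthest node is P at distance 14.
One longest path: A-G-O-J-N-F-C-Q-I-D-S-K-B-H-P.
So the diameter is 14.

14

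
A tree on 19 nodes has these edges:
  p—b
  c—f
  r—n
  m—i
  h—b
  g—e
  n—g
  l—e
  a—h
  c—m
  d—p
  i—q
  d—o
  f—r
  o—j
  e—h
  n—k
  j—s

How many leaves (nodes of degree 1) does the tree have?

Degree-1 nodes: a, k, l, q, s — 5 of them.

5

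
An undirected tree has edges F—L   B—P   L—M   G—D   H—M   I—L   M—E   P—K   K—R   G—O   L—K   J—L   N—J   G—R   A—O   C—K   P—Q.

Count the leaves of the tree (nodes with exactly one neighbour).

10

Degree-1 nodes: A, B, C, D, E, F, H, I, N, Q — 10 of them.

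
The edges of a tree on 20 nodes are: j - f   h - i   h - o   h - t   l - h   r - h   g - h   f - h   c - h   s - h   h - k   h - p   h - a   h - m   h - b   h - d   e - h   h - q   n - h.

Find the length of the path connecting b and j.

The path is b – h – f – j, which has 3 edges.

3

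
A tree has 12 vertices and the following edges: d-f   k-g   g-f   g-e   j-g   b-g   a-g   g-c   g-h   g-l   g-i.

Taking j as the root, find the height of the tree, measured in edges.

3

d sits deepest: j–g–f–d — 3 edges from the root.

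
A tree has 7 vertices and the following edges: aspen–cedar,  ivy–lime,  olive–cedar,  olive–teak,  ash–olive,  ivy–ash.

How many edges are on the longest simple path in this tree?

BFS from lime reaches aspen last, at distance 5; BFS from aspen confirms no node is farther.
Path: lime – ivy – ash – olive – cedar – aspen.

5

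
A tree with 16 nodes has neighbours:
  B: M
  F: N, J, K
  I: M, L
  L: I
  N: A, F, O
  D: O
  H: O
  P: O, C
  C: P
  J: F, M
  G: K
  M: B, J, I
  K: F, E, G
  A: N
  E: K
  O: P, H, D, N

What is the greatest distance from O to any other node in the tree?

Distances from O peak at 6, attained at L.
O-N-F-J-M-I-L

6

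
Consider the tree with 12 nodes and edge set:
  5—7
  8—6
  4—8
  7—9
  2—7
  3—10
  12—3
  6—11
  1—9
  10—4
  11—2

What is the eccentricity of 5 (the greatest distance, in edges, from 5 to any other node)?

Distances from 5 peak at 9, attained at 12.
5-7-2-11-6-8-4-10-3-12

9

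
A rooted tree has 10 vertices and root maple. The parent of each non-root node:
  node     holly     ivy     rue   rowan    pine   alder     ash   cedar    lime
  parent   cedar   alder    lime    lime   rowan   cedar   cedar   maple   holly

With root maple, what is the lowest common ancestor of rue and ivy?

Ancestors of rue (toward the root): rue, lime, holly, cedar, maple.
Ancestors of ivy: ivy, alder, cedar, maple.
The deepest node appearing in both lists is cedar.

cedar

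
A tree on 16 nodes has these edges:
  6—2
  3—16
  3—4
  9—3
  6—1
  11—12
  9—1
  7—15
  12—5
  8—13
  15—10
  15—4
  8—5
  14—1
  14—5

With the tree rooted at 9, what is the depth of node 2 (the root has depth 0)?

Climbing from 2 to the root: 2 – 6 – 1 – 9. That's 3 steps.

3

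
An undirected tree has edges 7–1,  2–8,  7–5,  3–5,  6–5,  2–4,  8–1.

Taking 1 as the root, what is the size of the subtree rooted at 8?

3

Descendants of 8 (including itself): 8, 2, 4. That's 3.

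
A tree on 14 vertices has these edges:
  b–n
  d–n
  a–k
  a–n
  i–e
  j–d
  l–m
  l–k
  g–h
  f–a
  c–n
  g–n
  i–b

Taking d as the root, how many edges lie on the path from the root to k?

3

Path from d to k: d–n–a–k, which has 3 edges.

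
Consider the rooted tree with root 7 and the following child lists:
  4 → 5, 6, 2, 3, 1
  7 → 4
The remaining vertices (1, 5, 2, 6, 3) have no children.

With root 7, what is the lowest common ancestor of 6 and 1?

Ancestors of 6 (toward the root): 6, 4, 7.
Ancestors of 1: 1, 4, 7.
The deepest node appearing in both lists is 4.

4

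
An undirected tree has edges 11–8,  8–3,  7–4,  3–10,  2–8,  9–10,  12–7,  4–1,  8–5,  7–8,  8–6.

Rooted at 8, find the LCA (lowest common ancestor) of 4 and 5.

8

Ancestors of 4 (toward the root): 4, 7, 8.
Ancestors of 5: 5, 8.
The deepest node appearing in both lists is 8.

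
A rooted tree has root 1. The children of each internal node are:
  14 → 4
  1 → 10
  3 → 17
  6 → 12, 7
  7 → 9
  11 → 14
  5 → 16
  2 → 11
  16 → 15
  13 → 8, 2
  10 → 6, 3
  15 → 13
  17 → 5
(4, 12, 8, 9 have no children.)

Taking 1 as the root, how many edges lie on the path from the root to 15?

6

Climbing from 15 to the root: 15 – 16 – 5 – 17 – 3 – 10 – 1. That's 6 steps.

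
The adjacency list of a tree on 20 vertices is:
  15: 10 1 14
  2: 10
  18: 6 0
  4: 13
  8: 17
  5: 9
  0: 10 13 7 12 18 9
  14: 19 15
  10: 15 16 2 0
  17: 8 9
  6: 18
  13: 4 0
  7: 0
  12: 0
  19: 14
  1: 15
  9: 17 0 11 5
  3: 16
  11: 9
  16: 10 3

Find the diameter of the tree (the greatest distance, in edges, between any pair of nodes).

7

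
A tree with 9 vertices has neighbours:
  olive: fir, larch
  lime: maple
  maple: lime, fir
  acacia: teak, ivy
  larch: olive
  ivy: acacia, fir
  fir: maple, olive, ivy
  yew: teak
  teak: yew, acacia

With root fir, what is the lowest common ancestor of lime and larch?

lime's ancestor chain is lime, maple, fir and larch's is larch, olive, fir; they first meet at fir.

fir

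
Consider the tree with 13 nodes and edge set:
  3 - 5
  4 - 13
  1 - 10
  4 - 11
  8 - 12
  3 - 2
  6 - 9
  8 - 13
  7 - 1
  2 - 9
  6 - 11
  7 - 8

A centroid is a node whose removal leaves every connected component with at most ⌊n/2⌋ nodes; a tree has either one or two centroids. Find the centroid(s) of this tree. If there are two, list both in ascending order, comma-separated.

4

If 4 is removed the pieces have sizes 6, 6, all ≤ ⌊13/2⌋ = 6.
No neighbour of 4 does as well, so 4 is the unique centroid.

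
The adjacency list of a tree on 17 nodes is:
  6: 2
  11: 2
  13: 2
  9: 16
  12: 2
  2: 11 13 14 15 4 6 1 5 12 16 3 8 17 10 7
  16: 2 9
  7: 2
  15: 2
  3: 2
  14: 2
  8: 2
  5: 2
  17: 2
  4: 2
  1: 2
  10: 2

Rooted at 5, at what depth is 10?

5–2–10 — 2 edges.

2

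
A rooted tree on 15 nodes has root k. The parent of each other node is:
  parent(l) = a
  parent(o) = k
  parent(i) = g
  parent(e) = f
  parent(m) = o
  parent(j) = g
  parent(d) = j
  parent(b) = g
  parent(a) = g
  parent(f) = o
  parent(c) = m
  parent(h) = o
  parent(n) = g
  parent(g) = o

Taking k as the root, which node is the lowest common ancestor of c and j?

o

Ancestors of c (toward the root): c, m, o, k.
Ancestors of j: j, g, o, k.
The deepest node appearing in both lists is o.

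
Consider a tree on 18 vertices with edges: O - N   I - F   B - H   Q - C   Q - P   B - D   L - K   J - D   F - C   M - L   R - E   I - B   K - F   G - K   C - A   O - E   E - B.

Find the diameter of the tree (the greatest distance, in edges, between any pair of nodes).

Starting from N, a farthest node is M at distance 8.
One longest path: N – O – E – B – I – F – K – L – M.
So the diameter is 8.

8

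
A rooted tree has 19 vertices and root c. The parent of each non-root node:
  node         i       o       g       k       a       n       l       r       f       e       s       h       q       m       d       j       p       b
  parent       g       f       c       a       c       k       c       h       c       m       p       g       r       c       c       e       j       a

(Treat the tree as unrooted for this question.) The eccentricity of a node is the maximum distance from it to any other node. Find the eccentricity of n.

8

The node farthest from n is s, via n–k–a–c–m–e–j–p–s — 8 edges.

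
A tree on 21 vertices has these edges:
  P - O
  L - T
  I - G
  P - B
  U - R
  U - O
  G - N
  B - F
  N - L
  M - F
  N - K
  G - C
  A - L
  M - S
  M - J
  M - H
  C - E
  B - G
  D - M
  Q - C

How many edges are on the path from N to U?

The path is N – G – B – P – O – U, which has 5 edges.

5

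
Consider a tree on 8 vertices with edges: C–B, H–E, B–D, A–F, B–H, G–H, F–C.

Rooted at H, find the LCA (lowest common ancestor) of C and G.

H

Path C→root: C B H; path G→root: G H.
First common node: H.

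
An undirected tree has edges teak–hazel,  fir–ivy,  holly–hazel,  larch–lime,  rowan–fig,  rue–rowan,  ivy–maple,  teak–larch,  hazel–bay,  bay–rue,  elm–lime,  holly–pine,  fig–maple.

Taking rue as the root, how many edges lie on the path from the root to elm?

6

Path from rue to elm: rue → bay → hazel → teak → larch → lime → elm, which has 6 edges.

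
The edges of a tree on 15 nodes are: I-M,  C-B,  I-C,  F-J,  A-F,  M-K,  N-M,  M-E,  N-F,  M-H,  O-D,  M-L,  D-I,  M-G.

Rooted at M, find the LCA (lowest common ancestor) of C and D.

I

Ancestors of C (toward the root): C, I, M.
Ancestors of D: D, I, M.
The deepest node appearing in both lists is I.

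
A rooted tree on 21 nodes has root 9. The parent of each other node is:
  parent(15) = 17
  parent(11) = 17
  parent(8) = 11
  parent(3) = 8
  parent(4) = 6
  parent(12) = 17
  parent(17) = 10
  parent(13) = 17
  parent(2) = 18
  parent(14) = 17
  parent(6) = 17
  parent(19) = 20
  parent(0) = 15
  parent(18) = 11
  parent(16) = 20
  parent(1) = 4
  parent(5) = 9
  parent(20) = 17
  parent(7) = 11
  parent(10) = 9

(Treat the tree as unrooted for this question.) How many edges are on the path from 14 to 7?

3

Walking from 14: 14–17–11–7. Length 3.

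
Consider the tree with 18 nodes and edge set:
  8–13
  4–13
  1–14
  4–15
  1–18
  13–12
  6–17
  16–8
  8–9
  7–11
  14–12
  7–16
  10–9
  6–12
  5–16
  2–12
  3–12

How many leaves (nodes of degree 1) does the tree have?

Degree-1 nodes: 2, 3, 5, 10, 11, 15, 17, 18 — 8 of them.

8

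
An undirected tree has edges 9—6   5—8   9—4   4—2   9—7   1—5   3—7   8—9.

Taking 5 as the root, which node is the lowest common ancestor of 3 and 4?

9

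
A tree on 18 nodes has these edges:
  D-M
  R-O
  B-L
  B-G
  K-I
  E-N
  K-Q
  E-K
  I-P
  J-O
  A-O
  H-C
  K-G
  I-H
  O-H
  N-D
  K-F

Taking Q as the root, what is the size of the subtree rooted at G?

3

Descendants of G (including itself): G, B, L. That's 3.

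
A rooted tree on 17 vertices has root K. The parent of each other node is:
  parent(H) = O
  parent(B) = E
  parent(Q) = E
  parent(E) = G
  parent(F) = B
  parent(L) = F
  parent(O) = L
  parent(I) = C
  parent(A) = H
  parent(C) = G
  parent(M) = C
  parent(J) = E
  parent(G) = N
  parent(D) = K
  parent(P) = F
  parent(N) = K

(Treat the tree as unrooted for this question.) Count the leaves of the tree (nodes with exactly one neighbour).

The leaves are A, D, I, J, M, P, Q.
That is 7 leaves.

7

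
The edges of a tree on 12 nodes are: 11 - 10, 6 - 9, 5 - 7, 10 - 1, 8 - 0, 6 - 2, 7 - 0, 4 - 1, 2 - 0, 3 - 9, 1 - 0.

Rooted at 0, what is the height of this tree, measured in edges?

The longest root-to-leaf path is 0 – 2 – 6 – 9 – 3 (4 edges).

4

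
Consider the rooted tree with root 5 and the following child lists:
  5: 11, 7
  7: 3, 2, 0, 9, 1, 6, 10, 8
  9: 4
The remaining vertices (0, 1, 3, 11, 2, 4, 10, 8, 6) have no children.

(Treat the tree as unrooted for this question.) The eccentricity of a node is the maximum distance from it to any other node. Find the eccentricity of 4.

4

The node farthest from 4 is 11, via 4–9–7–5–11 — 4 edges.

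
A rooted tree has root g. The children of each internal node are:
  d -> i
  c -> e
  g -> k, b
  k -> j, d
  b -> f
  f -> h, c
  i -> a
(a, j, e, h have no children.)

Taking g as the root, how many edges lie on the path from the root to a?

4

g → k → d → i → a — 4 edges.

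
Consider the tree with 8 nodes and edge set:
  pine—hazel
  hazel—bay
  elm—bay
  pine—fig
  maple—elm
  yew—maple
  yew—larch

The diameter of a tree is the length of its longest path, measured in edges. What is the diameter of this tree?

7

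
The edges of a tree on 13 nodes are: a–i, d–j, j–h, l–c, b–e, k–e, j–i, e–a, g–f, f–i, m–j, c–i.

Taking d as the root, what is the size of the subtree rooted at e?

3

e's subtree: {e, b, k}, size 3.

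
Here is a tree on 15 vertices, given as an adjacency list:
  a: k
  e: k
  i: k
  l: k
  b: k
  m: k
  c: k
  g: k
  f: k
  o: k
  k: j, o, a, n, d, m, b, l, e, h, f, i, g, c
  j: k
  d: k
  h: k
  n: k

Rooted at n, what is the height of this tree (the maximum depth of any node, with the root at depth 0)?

2

A deepest node is b, reached by n – k – b.
That path has 2 edges, so the height is 2.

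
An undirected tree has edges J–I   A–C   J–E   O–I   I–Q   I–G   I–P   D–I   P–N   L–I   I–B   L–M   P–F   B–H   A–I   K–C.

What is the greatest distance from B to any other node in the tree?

4

Distances from B peak at 4, attained at K.
B-I-A-C-K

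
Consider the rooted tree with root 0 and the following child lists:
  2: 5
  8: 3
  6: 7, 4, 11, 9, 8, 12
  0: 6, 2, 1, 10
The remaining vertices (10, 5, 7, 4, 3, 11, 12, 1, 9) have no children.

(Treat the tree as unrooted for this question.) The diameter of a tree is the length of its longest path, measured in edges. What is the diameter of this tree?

5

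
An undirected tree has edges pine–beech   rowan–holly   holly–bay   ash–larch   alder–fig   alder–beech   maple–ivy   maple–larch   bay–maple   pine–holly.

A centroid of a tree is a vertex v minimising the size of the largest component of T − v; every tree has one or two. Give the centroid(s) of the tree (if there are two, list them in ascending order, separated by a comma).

holly

Delete holly: the remaining components have sizes 5, 4, 1. Max 5 ≤ 5, so holly is a centroid.
No neighbour of holly does as well, so holly is the unique centroid.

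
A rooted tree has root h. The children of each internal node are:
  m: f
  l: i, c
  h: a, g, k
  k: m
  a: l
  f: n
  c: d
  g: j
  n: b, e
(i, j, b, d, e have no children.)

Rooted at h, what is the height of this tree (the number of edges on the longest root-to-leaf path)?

A deepest node is b, reached by h – k – m – f – n – b.
That path has 5 edges, so the height is 5.

5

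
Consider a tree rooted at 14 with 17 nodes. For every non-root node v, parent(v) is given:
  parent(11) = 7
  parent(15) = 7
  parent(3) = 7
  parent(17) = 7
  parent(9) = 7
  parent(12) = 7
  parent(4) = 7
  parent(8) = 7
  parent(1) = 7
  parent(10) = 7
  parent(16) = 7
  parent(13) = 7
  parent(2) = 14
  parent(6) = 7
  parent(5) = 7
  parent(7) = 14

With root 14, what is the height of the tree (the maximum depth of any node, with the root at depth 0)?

17 sits deepest: 14 → 7 → 17 — 2 edges from the root.

2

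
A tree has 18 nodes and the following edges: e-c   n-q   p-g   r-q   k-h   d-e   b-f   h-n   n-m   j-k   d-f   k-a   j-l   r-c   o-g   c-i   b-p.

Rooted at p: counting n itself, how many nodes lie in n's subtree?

n's subtree: {n, h, m, k, j, a, l}, size 7.

7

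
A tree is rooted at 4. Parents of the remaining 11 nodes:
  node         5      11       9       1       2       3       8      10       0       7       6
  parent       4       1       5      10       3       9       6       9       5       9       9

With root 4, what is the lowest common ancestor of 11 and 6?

Ancestors of 11 (toward the root): 11, 1, 10, 9, 5, 4.
Ancestors of 6: 6, 9, 5, 4.
The deepest node appearing in both lists is 9.

9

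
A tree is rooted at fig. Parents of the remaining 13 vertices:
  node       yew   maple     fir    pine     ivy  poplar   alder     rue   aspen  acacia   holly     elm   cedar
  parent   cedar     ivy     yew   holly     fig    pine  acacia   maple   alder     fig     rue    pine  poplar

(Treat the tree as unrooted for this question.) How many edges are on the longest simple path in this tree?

BFS from fir reaches aspen last, at distance 12; BFS from aspen confirms no node is farther.
Path: fir–yew–cedar–poplar–pine–holly–rue–maple–ivy–fig–acacia–alder–aspen.

12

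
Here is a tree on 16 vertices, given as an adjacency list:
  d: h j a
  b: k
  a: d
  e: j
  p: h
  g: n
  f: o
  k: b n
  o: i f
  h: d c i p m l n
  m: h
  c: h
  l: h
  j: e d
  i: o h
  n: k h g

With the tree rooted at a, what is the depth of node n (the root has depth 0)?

3

Climbing from n to the root: n – h – d – a. That's 3 steps.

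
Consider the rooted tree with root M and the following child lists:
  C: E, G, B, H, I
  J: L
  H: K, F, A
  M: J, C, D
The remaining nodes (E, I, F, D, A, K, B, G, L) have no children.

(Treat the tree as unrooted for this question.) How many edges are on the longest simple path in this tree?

Starting from L, a farthest node is F at distance 5.
One longest path: L-J-M-C-H-F.
So the diameter is 5.

5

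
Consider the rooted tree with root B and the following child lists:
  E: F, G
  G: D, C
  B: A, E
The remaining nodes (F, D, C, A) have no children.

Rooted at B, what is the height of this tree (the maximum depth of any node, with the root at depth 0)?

3

The longest root-to-leaf path is B–E–G–C (3 edges).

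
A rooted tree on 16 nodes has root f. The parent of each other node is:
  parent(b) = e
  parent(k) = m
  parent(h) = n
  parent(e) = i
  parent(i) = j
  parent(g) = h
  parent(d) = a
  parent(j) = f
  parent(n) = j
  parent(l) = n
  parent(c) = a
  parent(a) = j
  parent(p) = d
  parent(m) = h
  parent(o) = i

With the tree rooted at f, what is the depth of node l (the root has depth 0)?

3

Climbing from l to the root: l – n – j – f. That's 3 steps.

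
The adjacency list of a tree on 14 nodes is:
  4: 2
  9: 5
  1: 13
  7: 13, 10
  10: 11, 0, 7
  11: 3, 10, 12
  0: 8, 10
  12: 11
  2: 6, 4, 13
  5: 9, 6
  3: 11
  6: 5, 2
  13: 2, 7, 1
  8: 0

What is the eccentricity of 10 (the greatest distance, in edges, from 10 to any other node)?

A farthest node from 10 is 9.
The path 10 – 7 – 13 – 2 – 6 – 5 – 9 has 6 edges.

6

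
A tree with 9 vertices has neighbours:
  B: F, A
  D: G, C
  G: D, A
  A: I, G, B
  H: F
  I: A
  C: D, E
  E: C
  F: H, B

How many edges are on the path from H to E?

Walking from H: H–F–B–A–G–D–C–E. Length 7.

7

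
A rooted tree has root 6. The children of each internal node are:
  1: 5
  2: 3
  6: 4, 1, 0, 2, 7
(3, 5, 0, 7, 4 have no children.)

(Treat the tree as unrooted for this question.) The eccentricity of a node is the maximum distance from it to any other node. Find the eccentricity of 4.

The node farthest from 4 is 3 (5 also at distance 3), via 4-6-2-3 — 3 edges.

3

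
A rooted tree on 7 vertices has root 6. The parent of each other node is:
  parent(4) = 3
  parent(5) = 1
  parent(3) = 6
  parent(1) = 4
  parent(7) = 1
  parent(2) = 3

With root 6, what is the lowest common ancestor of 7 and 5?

Path 7→root: 7 1 4 3 6; path 5→root: 5 1 4 3 6.
First common node: 1.

1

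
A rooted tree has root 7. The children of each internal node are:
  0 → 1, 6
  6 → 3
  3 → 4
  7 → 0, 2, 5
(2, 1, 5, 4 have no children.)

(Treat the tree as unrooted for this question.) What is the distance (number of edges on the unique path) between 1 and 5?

3

The path is 1 – 0 – 7 – 5, which has 3 edges.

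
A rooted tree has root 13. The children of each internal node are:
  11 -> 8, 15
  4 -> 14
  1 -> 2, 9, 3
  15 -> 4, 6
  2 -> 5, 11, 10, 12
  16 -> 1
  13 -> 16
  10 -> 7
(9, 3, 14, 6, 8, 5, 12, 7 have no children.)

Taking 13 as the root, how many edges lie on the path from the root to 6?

6

13–16–1–2–11–15–6 — 6 edges.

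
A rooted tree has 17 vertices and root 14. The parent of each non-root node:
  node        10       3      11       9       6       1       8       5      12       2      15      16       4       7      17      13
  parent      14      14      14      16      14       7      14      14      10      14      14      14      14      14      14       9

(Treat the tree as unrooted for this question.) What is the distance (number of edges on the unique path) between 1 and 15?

3

The path is 1–7–14–15, which has 3 edges.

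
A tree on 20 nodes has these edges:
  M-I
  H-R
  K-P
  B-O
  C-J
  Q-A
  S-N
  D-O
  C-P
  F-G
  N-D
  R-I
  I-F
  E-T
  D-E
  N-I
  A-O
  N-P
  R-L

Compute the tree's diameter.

7

BFS from L reaches Q last, at distance 7; BFS from Q confirms no node is farther.
Path: L - R - I - N - D - O - A - Q.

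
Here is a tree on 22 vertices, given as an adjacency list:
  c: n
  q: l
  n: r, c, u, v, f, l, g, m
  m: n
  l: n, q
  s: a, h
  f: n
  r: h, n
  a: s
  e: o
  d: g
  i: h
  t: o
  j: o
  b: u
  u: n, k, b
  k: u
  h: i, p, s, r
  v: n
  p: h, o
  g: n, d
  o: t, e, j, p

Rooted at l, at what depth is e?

l → n → r → h → p → o → e — 6 edges.

6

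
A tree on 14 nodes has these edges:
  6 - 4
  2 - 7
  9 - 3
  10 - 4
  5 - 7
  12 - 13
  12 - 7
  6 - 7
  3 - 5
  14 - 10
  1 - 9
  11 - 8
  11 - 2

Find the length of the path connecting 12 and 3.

The path is 12 - 7 - 5 - 3, which has 3 edges.

3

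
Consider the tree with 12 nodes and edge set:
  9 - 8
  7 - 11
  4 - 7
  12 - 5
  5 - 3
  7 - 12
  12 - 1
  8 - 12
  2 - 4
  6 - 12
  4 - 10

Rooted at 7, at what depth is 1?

7 → 12 → 1 — 2 edges.

2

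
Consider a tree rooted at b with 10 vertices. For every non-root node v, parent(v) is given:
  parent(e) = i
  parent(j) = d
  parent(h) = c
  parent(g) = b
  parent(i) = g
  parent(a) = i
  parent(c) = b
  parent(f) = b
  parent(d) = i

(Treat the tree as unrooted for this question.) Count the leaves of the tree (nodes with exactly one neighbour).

The leaves are a, e, f, h, j.
That is 5 leaves.

5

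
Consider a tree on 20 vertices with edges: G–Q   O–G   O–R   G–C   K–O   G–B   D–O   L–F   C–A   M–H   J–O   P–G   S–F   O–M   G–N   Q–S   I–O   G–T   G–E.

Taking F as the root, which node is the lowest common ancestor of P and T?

G

P's ancestor chain is P, G, Q, S, F and T's is T, G, Q, S, F; they first meet at G.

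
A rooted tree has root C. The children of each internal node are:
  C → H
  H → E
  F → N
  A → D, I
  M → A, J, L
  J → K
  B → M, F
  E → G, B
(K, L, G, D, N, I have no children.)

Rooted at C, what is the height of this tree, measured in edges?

The longest root-to-leaf path is C-H-E-B-M-A-D (6 edges).

6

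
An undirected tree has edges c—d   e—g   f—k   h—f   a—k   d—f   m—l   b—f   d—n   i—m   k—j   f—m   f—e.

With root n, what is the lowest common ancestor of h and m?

f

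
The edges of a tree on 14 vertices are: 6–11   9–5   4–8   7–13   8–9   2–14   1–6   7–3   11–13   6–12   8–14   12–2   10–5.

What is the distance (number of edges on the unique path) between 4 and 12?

4

The path is 4 - 8 - 14 - 2 - 12, which has 4 edges.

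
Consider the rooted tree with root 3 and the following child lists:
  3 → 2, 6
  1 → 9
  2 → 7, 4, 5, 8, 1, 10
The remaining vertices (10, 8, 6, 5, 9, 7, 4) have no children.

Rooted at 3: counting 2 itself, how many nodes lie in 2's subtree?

2's subtree: {2, 4, 1, 10, 7, 5, 8, 9}, size 8.

8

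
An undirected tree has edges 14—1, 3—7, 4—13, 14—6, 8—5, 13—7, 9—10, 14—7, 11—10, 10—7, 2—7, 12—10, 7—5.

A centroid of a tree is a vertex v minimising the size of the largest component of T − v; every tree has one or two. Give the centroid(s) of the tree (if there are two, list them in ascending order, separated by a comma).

If 7 is removed the pieces have sizes 4, 3, 2, 2, 1, 1, all ≤ ⌊14/2⌋ = 7.
Every other node leaves some component of size > 7, so the centroid is unique.

7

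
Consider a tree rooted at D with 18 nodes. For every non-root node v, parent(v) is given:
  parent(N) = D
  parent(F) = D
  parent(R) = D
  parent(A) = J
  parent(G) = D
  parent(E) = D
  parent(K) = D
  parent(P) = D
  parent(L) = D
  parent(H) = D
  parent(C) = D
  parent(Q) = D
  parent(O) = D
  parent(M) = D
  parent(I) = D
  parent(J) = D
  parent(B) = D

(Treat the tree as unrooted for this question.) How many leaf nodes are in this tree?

Degree-1 nodes: A, B, C, E, F, G, H, I, K, L, M, N, O, P, Q, R — 16 of them.

16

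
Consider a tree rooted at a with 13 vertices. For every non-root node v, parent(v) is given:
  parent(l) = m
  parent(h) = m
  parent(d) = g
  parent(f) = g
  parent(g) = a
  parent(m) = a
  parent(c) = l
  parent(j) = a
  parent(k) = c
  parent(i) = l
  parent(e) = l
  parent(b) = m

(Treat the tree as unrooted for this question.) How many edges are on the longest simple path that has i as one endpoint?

5

Distances from i peak at 5, attained at f (d also at distance 5).
i–l–m–a–g–f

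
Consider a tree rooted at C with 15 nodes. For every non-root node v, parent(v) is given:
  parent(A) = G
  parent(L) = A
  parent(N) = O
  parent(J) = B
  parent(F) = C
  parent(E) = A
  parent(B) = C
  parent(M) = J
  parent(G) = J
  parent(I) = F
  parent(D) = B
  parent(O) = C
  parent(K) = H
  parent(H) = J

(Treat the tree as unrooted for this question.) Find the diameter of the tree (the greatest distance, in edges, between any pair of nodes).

7

BFS from I reaches E last, at distance 7; BFS from E confirms no node is farther.
Path: I-F-C-B-J-G-A-E.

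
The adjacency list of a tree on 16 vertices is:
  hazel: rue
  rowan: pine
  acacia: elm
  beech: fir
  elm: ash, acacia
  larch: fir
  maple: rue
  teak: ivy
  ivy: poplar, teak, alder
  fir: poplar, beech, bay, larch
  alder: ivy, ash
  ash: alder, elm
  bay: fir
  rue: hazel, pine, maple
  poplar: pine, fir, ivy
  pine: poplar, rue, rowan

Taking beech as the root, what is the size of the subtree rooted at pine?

5

pine's subtree: {pine, rue, rowan, maple, hazel}, size 5.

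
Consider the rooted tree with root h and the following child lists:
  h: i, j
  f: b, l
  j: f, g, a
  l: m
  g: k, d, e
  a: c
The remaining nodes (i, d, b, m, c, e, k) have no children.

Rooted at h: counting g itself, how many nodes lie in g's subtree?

The subtree rooted at g contains: g, d, e, k — 4 nodes.

4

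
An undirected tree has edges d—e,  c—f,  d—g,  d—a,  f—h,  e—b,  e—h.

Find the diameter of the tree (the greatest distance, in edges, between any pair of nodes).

A longest path is g - d - e - h - f - c, with 5 edges.

5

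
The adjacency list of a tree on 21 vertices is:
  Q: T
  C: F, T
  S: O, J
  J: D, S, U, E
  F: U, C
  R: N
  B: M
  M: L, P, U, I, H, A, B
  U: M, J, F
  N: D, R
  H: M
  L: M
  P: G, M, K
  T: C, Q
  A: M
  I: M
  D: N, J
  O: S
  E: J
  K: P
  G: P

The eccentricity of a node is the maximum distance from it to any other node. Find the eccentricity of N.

7

A farthest node from N is Q.
The path N–D–J–U–F–C–T–Q has 7 edges.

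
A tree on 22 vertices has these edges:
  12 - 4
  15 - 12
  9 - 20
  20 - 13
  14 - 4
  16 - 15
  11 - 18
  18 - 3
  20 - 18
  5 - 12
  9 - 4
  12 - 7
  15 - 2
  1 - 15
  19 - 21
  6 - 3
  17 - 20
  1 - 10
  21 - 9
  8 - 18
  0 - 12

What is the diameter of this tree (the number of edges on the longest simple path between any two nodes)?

Starting from 10, a farthest node is 6 at distance 9.
One longest path: 10 - 1 - 15 - 12 - 4 - 9 - 20 - 18 - 3 - 6.
So the diameter is 9.

9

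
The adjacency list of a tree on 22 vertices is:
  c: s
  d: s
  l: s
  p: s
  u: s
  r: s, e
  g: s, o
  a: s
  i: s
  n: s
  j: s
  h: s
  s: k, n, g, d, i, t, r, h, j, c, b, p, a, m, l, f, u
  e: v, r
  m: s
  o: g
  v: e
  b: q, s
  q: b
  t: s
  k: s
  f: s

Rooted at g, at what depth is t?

2

Climbing from t to the root: t → s → g. That's 2 steps.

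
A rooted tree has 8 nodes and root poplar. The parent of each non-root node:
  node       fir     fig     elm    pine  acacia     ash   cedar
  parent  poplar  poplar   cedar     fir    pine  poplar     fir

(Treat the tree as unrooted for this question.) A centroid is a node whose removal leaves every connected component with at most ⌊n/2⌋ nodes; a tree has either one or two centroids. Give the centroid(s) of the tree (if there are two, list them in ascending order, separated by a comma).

Delete fir: the remaining components have sizes 3, 2, 2. Max 3 ≤ 4, so fir is a centroid.
No neighbour of fir does as well, so fir is the unique centroid.

fir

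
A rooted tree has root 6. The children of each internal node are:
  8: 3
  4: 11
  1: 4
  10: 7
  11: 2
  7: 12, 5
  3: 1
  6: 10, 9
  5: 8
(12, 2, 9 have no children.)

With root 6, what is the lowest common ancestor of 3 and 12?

Path 3→root: 3 8 5 7 10 6; path 12→root: 12 7 10 6.
First common node: 7.

7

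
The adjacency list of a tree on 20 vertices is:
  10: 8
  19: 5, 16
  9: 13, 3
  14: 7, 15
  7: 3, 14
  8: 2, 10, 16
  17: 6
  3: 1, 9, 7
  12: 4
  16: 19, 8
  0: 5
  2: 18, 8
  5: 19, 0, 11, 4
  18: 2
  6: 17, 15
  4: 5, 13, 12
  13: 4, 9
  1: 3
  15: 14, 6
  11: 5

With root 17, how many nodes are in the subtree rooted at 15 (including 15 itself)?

18

The subtree rooted at 15 contains: 15, 14, 7, 3, 9, 1, 13, 4, 5, 12, 11, 0, 19, 16, 8, 10, 2, 18 — 18 nodes.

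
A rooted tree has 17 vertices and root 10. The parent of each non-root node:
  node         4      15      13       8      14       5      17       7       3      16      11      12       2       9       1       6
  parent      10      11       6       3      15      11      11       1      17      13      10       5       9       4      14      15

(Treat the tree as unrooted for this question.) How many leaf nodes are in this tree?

5

The leaves are 2, 7, 8, 12, 16.
That is 5 leaves.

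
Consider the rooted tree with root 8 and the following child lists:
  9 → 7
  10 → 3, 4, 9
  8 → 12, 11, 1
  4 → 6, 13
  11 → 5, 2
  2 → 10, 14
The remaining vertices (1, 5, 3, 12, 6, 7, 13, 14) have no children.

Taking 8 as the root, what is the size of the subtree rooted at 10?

7

Descendants of 10 (including itself): 10, 4, 9, 3, 6, 13, 7. That's 7.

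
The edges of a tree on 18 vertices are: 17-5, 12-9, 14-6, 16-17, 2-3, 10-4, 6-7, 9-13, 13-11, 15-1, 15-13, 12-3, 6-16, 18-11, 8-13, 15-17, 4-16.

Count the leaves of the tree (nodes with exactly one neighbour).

Exactly 8 nodes have a single neighbour: 1, 2, 5, 7, 8, 10, 14, 18.

8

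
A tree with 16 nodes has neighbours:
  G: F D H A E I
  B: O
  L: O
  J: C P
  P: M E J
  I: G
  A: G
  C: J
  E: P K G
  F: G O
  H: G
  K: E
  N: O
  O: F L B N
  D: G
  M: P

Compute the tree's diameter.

7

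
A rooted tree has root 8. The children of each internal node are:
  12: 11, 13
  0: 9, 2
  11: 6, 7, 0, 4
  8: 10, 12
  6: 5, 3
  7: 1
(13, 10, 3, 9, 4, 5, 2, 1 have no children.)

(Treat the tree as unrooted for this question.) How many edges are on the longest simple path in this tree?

5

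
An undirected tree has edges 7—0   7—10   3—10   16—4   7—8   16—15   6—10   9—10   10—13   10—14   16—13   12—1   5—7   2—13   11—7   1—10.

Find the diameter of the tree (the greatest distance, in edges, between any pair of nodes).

5

Starting from 4, a farthest node is 5 at distance 5.
One longest path: 4 – 16 – 13 – 10 – 7 – 5.
So the diameter is 5.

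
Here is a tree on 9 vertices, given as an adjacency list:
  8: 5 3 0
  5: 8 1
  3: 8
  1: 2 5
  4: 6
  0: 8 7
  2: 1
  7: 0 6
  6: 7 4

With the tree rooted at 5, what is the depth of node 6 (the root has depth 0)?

5–8–0–7–6 — 4 edges.

4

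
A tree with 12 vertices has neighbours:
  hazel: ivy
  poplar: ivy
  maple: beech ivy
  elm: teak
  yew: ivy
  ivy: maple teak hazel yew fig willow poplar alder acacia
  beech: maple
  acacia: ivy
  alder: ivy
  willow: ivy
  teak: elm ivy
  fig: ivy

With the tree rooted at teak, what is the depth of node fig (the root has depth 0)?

2

teak–ivy–fig — 2 edges.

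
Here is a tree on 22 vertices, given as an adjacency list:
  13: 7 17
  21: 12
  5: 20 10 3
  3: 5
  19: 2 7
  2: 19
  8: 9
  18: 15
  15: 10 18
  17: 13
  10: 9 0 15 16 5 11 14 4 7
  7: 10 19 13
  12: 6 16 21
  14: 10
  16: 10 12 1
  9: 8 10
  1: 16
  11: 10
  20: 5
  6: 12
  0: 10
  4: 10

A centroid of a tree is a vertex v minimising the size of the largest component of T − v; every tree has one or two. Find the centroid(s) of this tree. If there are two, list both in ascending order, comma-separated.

10

Delete 10: the remaining components have sizes 5, 5, 3, 2, 2, 1, 1, 1, 1. Max 5 ≤ 11, so 10 is a centroid.
No neighbour of 10 does as well, so 10 is the unique centroid.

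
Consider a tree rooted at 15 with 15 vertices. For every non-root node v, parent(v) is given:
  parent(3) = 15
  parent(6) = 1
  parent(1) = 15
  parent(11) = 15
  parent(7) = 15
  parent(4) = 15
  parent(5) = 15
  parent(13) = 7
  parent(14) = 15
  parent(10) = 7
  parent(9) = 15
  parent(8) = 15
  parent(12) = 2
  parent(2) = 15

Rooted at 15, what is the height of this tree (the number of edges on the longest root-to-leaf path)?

A deepest node is 10, reached by 15 – 7 – 10.
That path has 2 edges, so the height is 2.

2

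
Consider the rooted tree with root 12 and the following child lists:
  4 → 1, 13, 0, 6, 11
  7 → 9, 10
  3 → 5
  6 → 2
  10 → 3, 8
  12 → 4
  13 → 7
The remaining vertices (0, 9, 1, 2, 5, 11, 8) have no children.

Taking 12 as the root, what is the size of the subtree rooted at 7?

6

Descendants of 7 (including itself): 7, 9, 10, 3, 8, 5. That's 6.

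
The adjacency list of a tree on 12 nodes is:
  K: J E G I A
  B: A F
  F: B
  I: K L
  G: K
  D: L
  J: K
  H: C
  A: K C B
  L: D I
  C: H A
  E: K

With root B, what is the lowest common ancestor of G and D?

K

Path G→root: G K A B; path D→root: D L I K A B.
First common node: K.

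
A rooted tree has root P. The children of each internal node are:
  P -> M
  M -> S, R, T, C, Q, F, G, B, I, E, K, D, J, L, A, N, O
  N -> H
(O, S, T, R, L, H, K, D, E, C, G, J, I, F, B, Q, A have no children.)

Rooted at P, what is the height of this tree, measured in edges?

A deepest node is H, reached by P – M – N – H.
That path has 3 edges, so the height is 3.

3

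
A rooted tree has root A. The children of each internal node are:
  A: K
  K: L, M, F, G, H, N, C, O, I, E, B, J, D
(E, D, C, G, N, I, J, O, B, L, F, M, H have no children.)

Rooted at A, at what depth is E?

2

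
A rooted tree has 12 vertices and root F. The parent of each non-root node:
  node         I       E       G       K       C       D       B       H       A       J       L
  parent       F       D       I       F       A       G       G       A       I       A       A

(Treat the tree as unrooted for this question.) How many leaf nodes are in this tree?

The leaves are B, C, E, H, J, K, L.
That is 7 leaves.

7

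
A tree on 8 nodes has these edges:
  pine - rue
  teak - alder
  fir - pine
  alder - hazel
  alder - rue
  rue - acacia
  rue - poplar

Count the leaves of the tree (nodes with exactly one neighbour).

Degree-1 nodes: acacia, fir, hazel, poplar, teak — 5 of them.

5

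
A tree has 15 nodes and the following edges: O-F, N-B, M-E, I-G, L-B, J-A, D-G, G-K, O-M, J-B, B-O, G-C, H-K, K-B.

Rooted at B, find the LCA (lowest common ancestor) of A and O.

B

A's ancestor chain is A, J, B and O's is O, B; they first meet at B.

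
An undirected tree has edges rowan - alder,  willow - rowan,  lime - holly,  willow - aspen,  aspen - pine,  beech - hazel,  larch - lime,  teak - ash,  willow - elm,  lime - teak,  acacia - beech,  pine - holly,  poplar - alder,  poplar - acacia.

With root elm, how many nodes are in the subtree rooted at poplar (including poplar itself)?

4

poplar's subtree: {poplar, acacia, beech, hazel}, size 4.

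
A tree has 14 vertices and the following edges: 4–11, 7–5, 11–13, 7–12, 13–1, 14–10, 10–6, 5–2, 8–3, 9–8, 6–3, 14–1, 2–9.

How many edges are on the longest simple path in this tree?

13

BFS from 12 reaches 4 last, at distance 13; BFS from 4 confirms no node is farther.
Path: 12 - 7 - 5 - 2 - 9 - 8 - 3 - 6 - 10 - 14 - 1 - 13 - 11 - 4.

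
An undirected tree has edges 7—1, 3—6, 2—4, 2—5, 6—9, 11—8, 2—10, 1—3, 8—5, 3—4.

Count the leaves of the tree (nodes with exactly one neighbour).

4

Degree-1 nodes: 7, 9, 10, 11 — 4 of them.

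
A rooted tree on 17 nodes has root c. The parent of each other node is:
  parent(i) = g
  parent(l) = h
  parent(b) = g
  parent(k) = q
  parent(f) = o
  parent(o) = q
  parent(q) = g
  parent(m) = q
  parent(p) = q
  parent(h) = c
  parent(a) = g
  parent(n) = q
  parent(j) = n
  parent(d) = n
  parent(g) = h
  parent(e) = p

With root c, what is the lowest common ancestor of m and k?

m's ancestor chain is m, q, g, h, c and k's is k, q, g, h, c; they first meet at q.

q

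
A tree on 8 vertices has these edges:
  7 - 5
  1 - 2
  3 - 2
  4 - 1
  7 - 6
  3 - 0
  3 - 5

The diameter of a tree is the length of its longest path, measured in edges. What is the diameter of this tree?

6

Starting from 6, a farthest node is 4 at distance 6.
One longest path: 6–7–5–3–2–1–4.
So the diameter is 6.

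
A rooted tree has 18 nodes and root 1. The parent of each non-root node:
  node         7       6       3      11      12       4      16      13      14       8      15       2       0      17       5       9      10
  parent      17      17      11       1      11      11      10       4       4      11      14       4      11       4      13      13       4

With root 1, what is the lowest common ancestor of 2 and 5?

4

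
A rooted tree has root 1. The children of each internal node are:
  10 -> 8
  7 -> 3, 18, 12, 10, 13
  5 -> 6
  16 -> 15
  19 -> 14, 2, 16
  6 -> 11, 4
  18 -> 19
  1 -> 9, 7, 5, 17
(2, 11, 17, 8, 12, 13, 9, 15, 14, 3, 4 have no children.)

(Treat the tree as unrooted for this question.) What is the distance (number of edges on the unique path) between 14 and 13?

14 - 19 - 18 - 7 - 13: 4 edges.

4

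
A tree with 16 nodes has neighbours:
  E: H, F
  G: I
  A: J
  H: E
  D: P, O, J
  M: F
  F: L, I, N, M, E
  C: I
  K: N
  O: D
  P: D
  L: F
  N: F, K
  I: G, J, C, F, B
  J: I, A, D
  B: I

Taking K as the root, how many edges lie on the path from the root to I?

Path from K to I: K–N–F–I, which has 3 edges.

3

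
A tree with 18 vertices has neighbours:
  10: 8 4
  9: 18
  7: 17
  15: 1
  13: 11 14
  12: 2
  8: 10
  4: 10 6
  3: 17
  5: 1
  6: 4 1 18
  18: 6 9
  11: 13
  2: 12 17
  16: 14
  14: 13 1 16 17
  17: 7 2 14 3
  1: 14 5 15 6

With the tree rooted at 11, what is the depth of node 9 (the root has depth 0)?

6

Path from 11 to 9: 11 – 13 – 14 – 1 – 6 – 18 – 9, which has 6 edges.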